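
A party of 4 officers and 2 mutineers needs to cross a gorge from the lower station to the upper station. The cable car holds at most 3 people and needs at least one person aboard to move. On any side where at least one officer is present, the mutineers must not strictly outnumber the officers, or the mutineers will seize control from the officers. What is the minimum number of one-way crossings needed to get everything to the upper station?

5

Counting alone: each trip to the upper station takes at most 3 across and each return brings at least 1 back, so after t trips out (and t−1 returns) at most 3t − (t−1) of the 6 are across; that first reaches 6 at t = 3, so at least 5 crossings are needed.
The plan below uses exactly 5 crossings, so it is optimal:
1. 2 mutineers → the upper station.  (the lower station: 4O 0M; the upper station: 0O 2M)
2. 1 mutineer ← the lower station.  (the lower station: 4O 1M; the upper station: 0O 1M)
3. 2 officers and 1 mutineer → the upper station.  (the lower station: 2O 0M; the upper station: 2O 2M)
4. 1 mutineer ← the lower station.  (the lower station: 2O 1M; the upper station: 2O 1M)
5. 2 officers and 1 mutineer → the upper station.  (the lower station: 0O 0M; the upper station: 4O 2M)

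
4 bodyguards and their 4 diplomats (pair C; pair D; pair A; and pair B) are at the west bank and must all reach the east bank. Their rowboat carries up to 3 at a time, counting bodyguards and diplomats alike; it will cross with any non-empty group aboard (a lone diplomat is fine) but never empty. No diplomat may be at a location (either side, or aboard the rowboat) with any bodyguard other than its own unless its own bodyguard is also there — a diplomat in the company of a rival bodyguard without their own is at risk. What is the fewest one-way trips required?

Counting alone: each trip to the east bank takes at most 3 across and each return brings at least 1 back, so after t trips out (and t−1 returns) at most 3t − (t−1) of the 8 are across; that first reaches 8 at t = 4, so at least 7 crossings are needed.
The safety rule pushes this higher. Following every safe sequence of crossings, the most of the 8 that can be at the east bank as the rowboat arrives there on crossing 7 is 7 — never all 8.
So no plan with fewer than 9 crossings exists, and this one achieves 9:
1. bodyguard C and diplomat C cross → the east bank.
2. bodyguard C crosses ← the west bank.
3. bodyguard C, bodyguard D, and diplomat D cross → the east bank.
4. bodyguard C and diplomat C cross ← the west bank.
5. bodyguard A, bodyguard B, and bodyguard C cross → the east bank.
6. diplomat D crosses ← the west bank.
7. diplomat C and diplomat D cross → the east bank.
8. diplomat C crosses ← the west bank.
9. diplomat A, diplomat B, and diplomat C cross → the east bank.

9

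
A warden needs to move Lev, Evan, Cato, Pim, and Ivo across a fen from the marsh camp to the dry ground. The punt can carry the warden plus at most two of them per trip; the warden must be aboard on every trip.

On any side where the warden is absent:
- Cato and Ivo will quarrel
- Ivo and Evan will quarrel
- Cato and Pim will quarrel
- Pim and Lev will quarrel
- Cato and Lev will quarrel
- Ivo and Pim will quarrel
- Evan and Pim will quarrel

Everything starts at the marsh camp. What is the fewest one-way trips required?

Whatever the first load, the items left behind include a forbidden pair without the warden. No opening move is safe, so no plan exists.

impossible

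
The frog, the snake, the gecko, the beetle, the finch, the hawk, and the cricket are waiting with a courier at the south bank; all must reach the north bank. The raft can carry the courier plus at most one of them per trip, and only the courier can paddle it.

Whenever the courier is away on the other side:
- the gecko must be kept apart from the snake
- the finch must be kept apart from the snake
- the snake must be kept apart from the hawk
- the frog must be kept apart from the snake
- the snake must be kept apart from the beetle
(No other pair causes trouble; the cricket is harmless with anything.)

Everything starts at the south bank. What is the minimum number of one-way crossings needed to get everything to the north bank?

impossible

Following every safe sequence of crossings from the start, the most of the 7 that can be at the north bank as the raft arrives there on crossings 1, 3, 5 is 1, 2, 3 respectively; the best ever achieved is 3 of 7.
From crossing 7 on, no configuration arises that was not already reachable earlier: only 26 distinct safe configurations (who is on which side, and where the raft is) can ever be reached, none of them has everyone across, and every continuation just revisits them. So no valid plan exists.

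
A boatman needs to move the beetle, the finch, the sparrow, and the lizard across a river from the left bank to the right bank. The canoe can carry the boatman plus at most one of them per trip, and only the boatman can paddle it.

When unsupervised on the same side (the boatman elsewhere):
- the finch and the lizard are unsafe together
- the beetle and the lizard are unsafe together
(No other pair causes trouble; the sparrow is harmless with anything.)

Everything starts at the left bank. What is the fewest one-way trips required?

9

Counting alone: the boatman can take at most 1 across per trip to the right bank, so moving all 4 needs at least 4 loaded trips out, with a return between consecutive ones — at least 7 crossings.
The safety rule pushes this higher. Following every safe sequence of crossings, the most of the 4 that can be at the right bank as the canoe arrives there on crossing 7 is 3 — never all 4.
So no plan with fewer than 9 crossings exists, and this one achieves 9:
1. Boatman goes to the right bank with the lizard.
2. Boatman goes back to the left bank alone.
3. Boatman goes to the right bank with the beetle.
4. Boatman goes back to the left bank with the lizard.
5. Boatman goes to the right bank with the finch.
6. Boatman goes back to the left bank alone.
7. Boatman goes to the right bank with the sparrow.
8. Boatman goes back to the left bank alone.
9. Boatman goes to the right bank with the lizard.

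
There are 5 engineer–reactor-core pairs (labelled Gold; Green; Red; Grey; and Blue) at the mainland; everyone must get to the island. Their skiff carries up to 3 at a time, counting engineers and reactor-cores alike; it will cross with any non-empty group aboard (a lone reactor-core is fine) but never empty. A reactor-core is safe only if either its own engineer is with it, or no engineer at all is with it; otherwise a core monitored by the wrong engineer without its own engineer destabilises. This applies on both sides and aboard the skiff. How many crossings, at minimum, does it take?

Counting alone: each trip to the island takes at most 3 across and each return brings at least 1 back, so after t trips out (and t−1 returns) at most 3t − (t−1) of the 10 are across; that first reaches 10 at t = 5, so at least 9 crossings are needed.
The safety rule pushes this higher. Following every safe sequence of crossings, the most of the 10 that can be at the island as the skiff arrives there on crossing 9 is 9 — never all 10.
So no plan with fewer than 11 crossings exists, and this one achieves 11:
1. engineer Gold and reactor-core Gold cross → the island.
2. engineer Gold crosses ← the mainland.
3. reactor-core Green, reactor-core Grey, and reactor-core Red cross → the island.
4. reactor-core Gold crosses ← the mainland.
5. engineer Green, engineer Grey, and engineer Red cross → the island.
6. engineer Green and reactor-core Green cross ← the mainland.
7. engineer Blue, engineer Gold, and engineer Green cross → the island.
8. reactor-core Red crosses ← the mainland.
9. reactor-core Gold and reactor-core Green cross → the island.
10. reactor-core Gold crosses ← the mainland.
11. reactor-core Blue, reactor-core Gold, and reactor-core Red cross → the island.

11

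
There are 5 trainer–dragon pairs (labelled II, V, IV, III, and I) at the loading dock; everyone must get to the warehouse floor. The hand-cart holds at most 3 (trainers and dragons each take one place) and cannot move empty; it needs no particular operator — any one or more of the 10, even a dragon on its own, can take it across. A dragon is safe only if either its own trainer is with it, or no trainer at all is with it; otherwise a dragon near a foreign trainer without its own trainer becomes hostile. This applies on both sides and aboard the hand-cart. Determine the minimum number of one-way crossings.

11

Counting alone: each trip to the warehouse floor takes at most 3 across and each return brings at least 1 back, so after t trips out (and t−1 returns) at most 3t − (t−1) of the 10 are across; that first reaches 10 at t = 5, so at least 9 crossings are needed.
The safety rule pushes this higher. Following every safe sequence of crossings, the most of the 10 that can be at the warehouse floor as the hand-cart arrives there on crossing 9 is 9 — never all 10.
So no plan with fewer than 11 crossings exists, and this one achieves 11:
1. dragon II and trainer II cross → the warehouse floor.
2. trainer II crosses ← the loading dock.
3. dragon III, dragon IV, and dragon V cross → the warehouse floor.
4. dragon II crosses ← the loading dock.
5. trainer III, trainer IV, and trainer V cross → the warehouse floor.
6. dragon V and trainer V cross ← the loading dock.
7. trainer I, trainer II, and trainer V cross → the warehouse floor.
8. dragon IV crosses ← the loading dock.
9. dragon II and dragon V cross → the warehouse floor.
10. dragon II crosses ← the loading dock.
11. dragon I, dragon II, and dragon IV cross → the warehouse floor.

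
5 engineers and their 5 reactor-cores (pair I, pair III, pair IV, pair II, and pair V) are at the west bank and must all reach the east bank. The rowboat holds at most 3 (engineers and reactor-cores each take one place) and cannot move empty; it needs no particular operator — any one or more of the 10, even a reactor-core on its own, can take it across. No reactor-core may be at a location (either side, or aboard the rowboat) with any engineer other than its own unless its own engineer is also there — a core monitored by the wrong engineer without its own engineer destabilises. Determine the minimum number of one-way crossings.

Counting alone: each trip to the east bank takes at most 3 across and each return brings at least 1 back, so after t trips out (and t−1 returns) at most 3t − (t−1) of the 10 are across; that first reaches 10 at t = 5, so at least 9 crossings are needed.
The safety rule pushes this higher. Following every safe sequence of crossings, the most of the 10 that can be at the east bank as the rowboat arrives there on crossing 9 is 9 — never all 10.
So no plan with fewer than 11 crossings exists, and this one achieves 11:
1. engineer I and reactor-core I cross → the east bank.
2. engineer I crosses ← the west bank.
3. reactor-core II, reactor-core III, and reactor-core IV cross → the east bank.
4. reactor-core I crosses ← the west bank.
5. engineer II, engineer III, and engineer IV cross → the east bank.
6. engineer III and reactor-core III cross ← the west bank.
7. engineer I, engineer III, and engineer V cross → the east bank.
8. reactor-core IV crosses ← the west bank.
9. reactor-core I and reactor-core III cross → the east bank.
10. reactor-core I crosses ← the west bank.
11. reactor-core I, reactor-core IV, and reactor-core V cross → the east bank.

11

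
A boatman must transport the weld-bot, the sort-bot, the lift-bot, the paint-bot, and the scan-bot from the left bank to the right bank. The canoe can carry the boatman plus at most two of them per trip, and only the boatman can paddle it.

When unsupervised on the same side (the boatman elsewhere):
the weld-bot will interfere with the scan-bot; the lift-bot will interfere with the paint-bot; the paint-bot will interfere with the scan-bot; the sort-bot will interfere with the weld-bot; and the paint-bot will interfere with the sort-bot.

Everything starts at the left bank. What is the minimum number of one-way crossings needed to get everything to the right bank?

Counting alone: the boatman can take at most 2 across per trip to the right bank, so moving all 5 needs at least 3 loaded trips out, with a return between consecutive ones — at least 5 crossings.
The safety rule pushes this higher. Following every safe sequence of crossings, the most of the 5 that can be at the right bank as the canoe arrives there on crossing 5 is 4 — never all 5.
So no plan with fewer than 7 crossings exists, and this one achieves 7:
1. Boatman goes to the right bank with the paint-bot and the weld-bot.
2. Boatman goes back to the left bank alone.
3. Boatman goes to the right bank with the sort-bot.
4. Boatman goes back to the left bank with the paint-bot and the weld-bot.
5. Boatman goes to the right bank with the lift-bot and the scan-bot.
6. Boatman goes back to the left bank alone.
7. Boatman goes to the right bank with the paint-bot and the weld-bot.

7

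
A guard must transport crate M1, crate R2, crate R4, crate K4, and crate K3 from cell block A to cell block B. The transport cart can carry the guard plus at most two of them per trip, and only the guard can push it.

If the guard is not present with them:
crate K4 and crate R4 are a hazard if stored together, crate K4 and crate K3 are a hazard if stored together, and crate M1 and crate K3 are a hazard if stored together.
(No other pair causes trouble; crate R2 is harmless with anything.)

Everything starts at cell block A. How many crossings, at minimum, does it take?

Counting alone: the guard can take at most 2 across per trip to cell block B, so moving all 5 needs at least 3 loaded trips out, with a return between consecutive ones — at least 5 crossings.
The plan below uses exactly 5 crossings, so it is optimal:
1. Guard goes to cell block B with crate K4 and crate M1.  [cell block A: crate K3, crate R2, crate R4 | cell block B: crate K4, crate M1]
2. Guard goes back to cell block A alone.  [cell block A: crate K3, crate R2, crate R4 | cell block B: crate K4, crate M1]
3. Guard goes to cell block B with crate R2.  [cell block A: crate K3, crate R4 | cell block B: crate K4, crate M1, crate R2]
4. Guard goes back to cell block A alone.  [cell block A: crate K3, crate R4 | cell block B: crate K4, crate M1, crate R2]
5. Guard goes to cell block B with crate K3 and crate R4.  [cell block A: — | cell block B: crate K3, crate K4, crate M1, crate R2, crate R4]

5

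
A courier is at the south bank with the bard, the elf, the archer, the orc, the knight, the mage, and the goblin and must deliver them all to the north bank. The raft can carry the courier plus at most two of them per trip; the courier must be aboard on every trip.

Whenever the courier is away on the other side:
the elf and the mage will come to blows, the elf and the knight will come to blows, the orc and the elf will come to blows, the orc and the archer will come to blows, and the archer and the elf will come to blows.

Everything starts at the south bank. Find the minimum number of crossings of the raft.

11

Counting alone: the courier can take at most 2 across per trip to the north bank, so moving all 7 needs at least 4 loaded trips out, with a return between consecutive ones — at least 7 crossings.
The safety rule pushes this higher. Following every safe sequence of crossings, the most of the 7 that can be at the north bank as the raft arrives there on crossings 7, 9 is 5, 6 respectively — never all 7.
So no plan with fewer than 11 crossings exists, and this one achieves 11:
1. Courier goes to the north bank with the archer and the elf.  [the south bank: the bard, the goblin, the knight, the mage, the orc | the north bank: the archer, the elf]
2. Courier goes back to the south bank with the elf.  [the south bank: the bard, the elf, the goblin, the knight, the mage, the orc | the north bank: the archer]
3. Courier goes to the north bank with the bard and the elf.  [the south bank: the goblin, the knight, the mage, the orc | the north bank: the archer, the bard, the elf]
4. Courier goes back to the south bank with the elf.  [the south bank: the elf, the goblin, the knight, the mage, the orc | the north bank: the archer, the bard]
5. Courier goes to the north bank with the elf and the knight.  [the south bank: the goblin, the mage, the orc | the north bank: the archer, the bard, the elf, the knight]
6. Courier goes back to the south bank with the elf.  [the south bank: the elf, the goblin, the mage, the orc | the north bank: the archer, the bard, the knight]
7. Courier goes to the north bank with the elf and the mage.  [the south bank: the goblin, the orc | the north bank: the archer, the bard, the elf, the knight, the mage]
8. Courier goes back to the south bank with the elf.  [the south bank: the elf, the goblin, the orc | the north bank: the archer, the bard, the knight, the mage]
9. Courier goes to the north bank with the elf and the goblin.  [the south bank: the orc | the north bank: the archer, the bard, the elf, the goblin, the knight, the mage]
10. Courier goes back to the south bank with the elf.  [the south bank: the elf, the orc | the north bank: the archer, the bard, the goblin, the knight, the mage]
11. Courier goes to the north bank with the elf and the orc.  [the south bank: — | the north bank: the archer, the bard, the elf, the goblin, the knight, the mage, the orc]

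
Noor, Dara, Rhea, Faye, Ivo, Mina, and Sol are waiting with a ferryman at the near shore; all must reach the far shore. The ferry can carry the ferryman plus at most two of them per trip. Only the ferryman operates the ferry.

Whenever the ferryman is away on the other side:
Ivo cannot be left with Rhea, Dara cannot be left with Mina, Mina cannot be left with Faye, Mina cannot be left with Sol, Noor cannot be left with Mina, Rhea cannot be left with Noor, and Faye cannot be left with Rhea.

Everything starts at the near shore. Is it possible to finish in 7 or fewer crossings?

Counting alone: the ferryman can take at most 2 across per trip to the far shore, so moving all 7 needs at least 4 loaded trips out, with a return between consecutive ones — at least 7 crossings.
The safety rule pushes this higher. Following every safe sequence of crossings, the most of the 7 that can be at the far shore as the ferry arrives there on crossing 7 is 6 — never all 7.
So the move cannot be finished within 7 crossings. (The shortest complete plan takes 9:)
1. Ferryman goes to the far shore with Mina and Rhea.
2. Ferryman goes back to the near shore alone.
3. Ferryman goes to the far shore with Ivo.
4. Ferryman goes back to the near shore with Rhea.
5. Ferryman goes to the far shore with Faye and Noor.
6. Ferryman goes back to the near shore with Mina.
7. Ferryman goes to the far shore with Dara and Sol.
8. Ferryman goes back to the near shore alone.
9. Ferryman goes to the far shore with Mina and Rhea.

No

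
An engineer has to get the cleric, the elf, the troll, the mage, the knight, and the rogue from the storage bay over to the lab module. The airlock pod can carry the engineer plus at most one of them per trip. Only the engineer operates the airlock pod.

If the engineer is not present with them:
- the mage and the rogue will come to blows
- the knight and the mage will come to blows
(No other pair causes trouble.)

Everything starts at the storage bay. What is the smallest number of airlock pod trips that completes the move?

Counting alone: the engineer can take at most 1 across per trip to the lab module, so moving all 6 needs at least 6 loaded trips out, with a return between consecutive ones — at least 11 crossings.
The safety rule pushes this higher. Following every safe sequence of crossings, the most of the 6 that can be at the lab module as the airlock pod arrives there on crossing 11 is 5 — never all 6.
So no plan with fewer than 13 crossings exists, and this one achieves 13:
1. Engineer goes to the lab module with the mage.  [the storage bay: the cleric, the elf, the knight, the rogue, the troll | the lab module: the mage]
2. Engineer goes back to the storage bay alone.  [the storage bay: the cleric, the elf, the knight, the rogue, the troll | the lab module: the mage]
3. Engineer goes to the lab module with the cleric.  [the storage bay: the elf, the knight, the rogue, the troll | the lab module: the cleric, the mage]
4. Engineer goes back to the storage bay alone.  [the storage bay: the elf, the knight, the rogue, the troll | the lab module: the cleric, the mage]
5. Engineer goes to the lab module with the elf.  [the storage bay: the knight, the rogue, the troll | the lab module: the cleric, the elf, the mage]
6. Engineer goes back to the storage bay alone.  [the storage bay: the knight, the rogue, the troll | the lab module: the cleric, the elf, the mage]
7. Engineer goes to the lab module with the troll.  [the storage bay: the knight, the rogue | the lab module: the cleric, the elf, the mage, the troll]
8. Engineer goes back to the storage bay alone.  [the storage bay: the knight, the rogue | the lab module: the cleric, the elf, the mage, the troll]
9. Engineer goes to the lab module with the knight.  [the storage bay: the rogue | the lab module: the cleric, the elf, the knight, the mage, the troll]
10. Engineer goes back to the storage bay with the mage.  [the storage bay: the mage, the rogue | the lab module: the cleric, the elf, the knight, the troll]
11. Engineer goes to the lab module with the rogue.  [the storage bay: the mage | the lab module: the cleric, the elf, the knight, the rogue, the troll]
12. Engineer goes back to the storage bay alone.  [the storage bay: the mage | the lab module: the cleric, the elf, the knight, the rogue, the troll]
13. Engineer goes to the lab module with the mage.  [the storage bay: — | the lab module: the cleric, the elf, the knight, the mage, the rogue, the troll]

13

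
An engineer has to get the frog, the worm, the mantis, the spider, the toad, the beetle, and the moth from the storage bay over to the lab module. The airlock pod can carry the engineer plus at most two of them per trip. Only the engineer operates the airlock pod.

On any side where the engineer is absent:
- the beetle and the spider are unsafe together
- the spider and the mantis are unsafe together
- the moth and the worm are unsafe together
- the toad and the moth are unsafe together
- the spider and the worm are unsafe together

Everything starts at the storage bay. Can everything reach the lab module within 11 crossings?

Yes

Yes — this plan uses 9 crossings (≤ 11):
1. Engineer goes to the lab module with the moth and the spider.  [the storage bay: the beetle, the frog, the mantis, the toad, the worm | the lab module: the moth, the spider]
2. Engineer goes back to the storage bay alone.  [the storage bay: the beetle, the frog, the mantis, the toad, the worm | the lab module: the moth, the spider]
3. Engineer goes to the lab module with the frog.  [the storage bay: the beetle, the mantis, the toad, the worm | the lab module: the frog, the moth, the spider]
4. Engineer goes back to the storage bay alone.  [the storage bay: the beetle, the mantis, the toad, the worm | the lab module: the frog, the moth, the spider]
5. Engineer goes to the lab module with the mantis and the worm.  [the storage bay: the beetle, the toad | the lab module: the frog, the mantis, the moth, the spider, the worm]
6. Engineer goes back to the storage bay with the moth and the spider.  [the storage bay: the beetle, the moth, the spider, the toad | the lab module: the frog, the mantis, the worm]
7. Engineer goes to the lab module with the beetle and the toad.  [the storage bay: the moth, the spider | the lab module: the beetle, the frog, the mantis, the toad, the worm]
8. Engineer goes back to the storage bay alone.  [the storage bay: the moth, the spider | the lab module: the beetle, the frog, the mantis, the toad, the worm]
9. Engineer goes to the lab module with the moth and the spider.  [the storage bay: — | the lab module: the beetle, the frog, the mantis, the moth, the spider, the toad, the worm]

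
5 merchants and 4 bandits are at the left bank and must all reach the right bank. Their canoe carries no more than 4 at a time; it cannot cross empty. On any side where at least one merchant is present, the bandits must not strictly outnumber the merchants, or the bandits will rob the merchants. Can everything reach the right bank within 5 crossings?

Yes — this plan uses 5 crossings (≤ 5):
1. 3 bandits → the right bank.  (the left bank: 5M 1B; the right bank: 0M 3B)
2. 1 bandit ← the left bank.  (the left bank: 5M 2B; the right bank: 0M 2B)
3. 3 merchants and 1 bandit → the right bank.  (the left bank: 2M 1B; the right bank: 3M 3B)
4. 1 bandit ← the left bank.  (the left bank: 2M 2B; the right bank: 3M 2B)
5. 2 merchants and 2 bandits → the right bank.  (the left bank: 0M 0B; the right bank: 5M 4B)

Yes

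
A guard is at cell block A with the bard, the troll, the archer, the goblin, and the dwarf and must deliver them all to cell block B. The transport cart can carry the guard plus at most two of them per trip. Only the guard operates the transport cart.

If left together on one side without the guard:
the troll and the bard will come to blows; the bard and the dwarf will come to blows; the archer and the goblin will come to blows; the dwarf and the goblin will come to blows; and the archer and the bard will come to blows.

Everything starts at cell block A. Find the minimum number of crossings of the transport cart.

Counting alone: the guard can take at most 2 across per trip to cell block B, so moving all 5 needs at least 3 loaded trips out, with a return between consecutive ones — at least 5 crossings.
The safety rule pushes this higher. Following every safe sequence of crossings, the most of the 5 that can be at cell block B as the transport cart arrives there on crossing 5 is 4 — never all 5.
So no plan with fewer than 7 crossings exists, and this one achieves 7:
1. Guard goes to cell block B with the bard and the goblin.
2. Guard goes back to cell block A alone.
3. Guard goes to cell block B with the troll.
4. Guard goes back to cell block A with the bard.
5. Guard goes to cell block B with the archer and the dwarf.
6. Guard goes back to cell block A with the goblin.
7. Guard goes to cell block B with the bard and the goblin.

7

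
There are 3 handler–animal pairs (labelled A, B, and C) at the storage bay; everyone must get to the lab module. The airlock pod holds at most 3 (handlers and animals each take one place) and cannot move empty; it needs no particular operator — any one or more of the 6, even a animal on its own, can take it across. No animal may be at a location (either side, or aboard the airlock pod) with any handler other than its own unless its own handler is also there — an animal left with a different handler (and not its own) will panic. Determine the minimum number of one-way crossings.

Counting alone: each trip to the lab module takes at most 3 across and each return brings at least 1 back, so after t trips out (and t−1 returns) at most 3t − (t−1) of the 6 are across; that first reaches 6 at t = 3, so at least 5 crossings are needed.
The plan below uses exactly 5 crossings, so it is optimal:
1. animal A and handler A cross → the lab module.
2. handler A crosses ← the storage bay.
3. handler A, handler B, and handler C cross → the lab module.
4. animal A crosses ← the storage bay.
5. animal A, animal B, and animal C cross → the lab module.

5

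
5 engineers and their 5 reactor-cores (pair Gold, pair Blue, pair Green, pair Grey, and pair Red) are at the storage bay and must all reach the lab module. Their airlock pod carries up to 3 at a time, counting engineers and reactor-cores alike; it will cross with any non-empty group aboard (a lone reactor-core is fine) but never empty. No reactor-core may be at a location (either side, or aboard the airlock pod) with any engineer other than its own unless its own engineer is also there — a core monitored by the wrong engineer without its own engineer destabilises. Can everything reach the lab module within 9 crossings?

Counting alone: each trip to the lab module takes at most 3 across and each return brings at least 1 back, so after t trips out (and t−1 returns) at most 3t − (t−1) of the 10 are across; that first reaches 10 at t = 5, so at least 9 crossings are needed.
The safety rule pushes this higher. Following every safe sequence of crossings, the most of the 10 that can be at the lab module as the airlock pod arrives there on crossing 9 is 9 — never all 10.
So the move cannot be finished within 9 crossings. (The shortest complete plan takes 11:)
1. engineer Gold and reactor-core Gold cross → the lab module.
2. engineer Gold crosses ← the storage bay.
3. reactor-core Blue, reactor-core Green, and reactor-core Grey cross → the lab module.
4. reactor-core Gold crosses ← the storage bay.
5. engineer Blue, engineer Green, and engineer Grey cross → the lab module.
6. engineer Blue and reactor-core Blue cross ← the storage bay.
7. engineer Blue, engineer Gold, and engineer Red cross → the lab module.
8. reactor-core Green crosses ← the storage bay.
9. reactor-core Blue and reactor-core Gold cross → the lab module.
10. reactor-core Gold crosses ← the storage bay.
11. reactor-core Gold, reactor-core Green, and reactor-core Red cross → the lab module.

No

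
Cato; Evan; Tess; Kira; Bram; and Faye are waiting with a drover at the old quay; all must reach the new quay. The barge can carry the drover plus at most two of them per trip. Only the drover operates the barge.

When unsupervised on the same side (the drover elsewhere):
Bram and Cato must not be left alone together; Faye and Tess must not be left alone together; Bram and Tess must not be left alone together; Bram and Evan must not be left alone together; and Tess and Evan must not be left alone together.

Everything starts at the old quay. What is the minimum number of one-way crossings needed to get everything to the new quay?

9

Counting alone: the drover can take at most 2 across per trip to the new quay, so moving all 6 needs at least 3 loaded trips out, with a return between consecutive ones — at least 5 crossings.
The safety rule pushes this higher. Following every safe sequence of crossings, the most of the 6 that can be at the new quay as the barge arrives there on crossings 5, 7 is 4, 5 respectively — never all 6.
So no plan with fewer than 9 crossings exists, and this one achieves 9:
1. Drover goes to the new quay with Bram and Tess.
2. Drover goes back to the old quay with Tess.
3. Drover goes to the new quay with Cato and Tess.
4. Drover goes back to the old quay with Bram.
5. Drover goes to the new quay with Evan and Kira.
6. Drover goes back to the old quay with Evan.
7. Drover goes to the new quay with Evan and Faye.
8. Drover goes back to the old quay with Tess.
9. Drover goes to the new quay with Bram and Tess.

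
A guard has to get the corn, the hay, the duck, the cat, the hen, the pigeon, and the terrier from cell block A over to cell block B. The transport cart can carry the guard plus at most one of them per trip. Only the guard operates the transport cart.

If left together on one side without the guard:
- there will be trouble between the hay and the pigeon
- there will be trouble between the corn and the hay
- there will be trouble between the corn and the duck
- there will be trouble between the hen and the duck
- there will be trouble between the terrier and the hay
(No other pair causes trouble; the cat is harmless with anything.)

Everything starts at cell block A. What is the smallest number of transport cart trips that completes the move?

Whatever the first load, the items left behind include a forbidden pair without the guard. No opening move is safe, so no plan exists.

impossible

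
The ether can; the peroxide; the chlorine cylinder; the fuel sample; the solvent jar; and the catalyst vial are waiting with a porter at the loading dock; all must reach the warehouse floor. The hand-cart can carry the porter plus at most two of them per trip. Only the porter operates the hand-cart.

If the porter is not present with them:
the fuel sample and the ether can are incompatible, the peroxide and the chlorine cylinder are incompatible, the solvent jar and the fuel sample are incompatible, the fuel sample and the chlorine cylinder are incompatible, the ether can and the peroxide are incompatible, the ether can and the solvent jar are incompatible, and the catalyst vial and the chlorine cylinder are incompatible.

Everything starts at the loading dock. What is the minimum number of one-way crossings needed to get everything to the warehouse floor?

Whatever the first load, the items left behind include a forbidden pair without the porter. No opening move is safe, so no plan exists.

impossible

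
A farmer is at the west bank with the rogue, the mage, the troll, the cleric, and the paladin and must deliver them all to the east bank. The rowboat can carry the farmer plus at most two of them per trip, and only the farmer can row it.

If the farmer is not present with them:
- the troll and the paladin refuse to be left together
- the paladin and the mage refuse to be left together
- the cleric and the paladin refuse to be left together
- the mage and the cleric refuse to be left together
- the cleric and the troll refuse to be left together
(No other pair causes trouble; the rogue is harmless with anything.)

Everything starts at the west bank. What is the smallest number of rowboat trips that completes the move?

7

Counting alone: the farmer can take at most 2 across per trip to the east bank, so moving all 5 needs at least 3 loaded trips out, with a return between consecutive ones — at least 5 crossings.
The safety rule pushes this higher. Following every safe sequence of crossings, the most of the 5 that can be at the east bank as the rowboat arrives there on crossing 5 is 4 — never all 5.
So no plan with fewer than 7 crossings exists, and this one achieves 7:
1. Farmer goes to the east bank with the cleric and the paladin.  [the west bank: the mage, the rogue, the troll | the east bank: the cleric, the paladin]
2. Farmer goes back to the west bank with the cleric.  [the west bank: the cleric, the mage, the rogue, the troll | the east bank: the paladin]
3. Farmer goes to the east bank with the cleric and the rogue.  [the west bank: the mage, the troll | the east bank: the cleric, the paladin, the rogue]
4. Farmer goes back to the west bank with the cleric.  [the west bank: the cleric, the mage, the troll | the east bank: the paladin, the rogue]
5. Farmer goes to the east bank with the mage and the troll.  [the west bank: the cleric | the east bank: the mage, the paladin, the rogue, the troll]
6. Farmer goes back to the west bank with the paladin.  [the west bank: the cleric, the paladin | the east bank: the mage, the rogue, the troll]
7. Farmer goes to the east bank with the cleric and the paladin.  [the west bank: — | the east bank: the cleric, the mage, the paladin, the rogue, the troll]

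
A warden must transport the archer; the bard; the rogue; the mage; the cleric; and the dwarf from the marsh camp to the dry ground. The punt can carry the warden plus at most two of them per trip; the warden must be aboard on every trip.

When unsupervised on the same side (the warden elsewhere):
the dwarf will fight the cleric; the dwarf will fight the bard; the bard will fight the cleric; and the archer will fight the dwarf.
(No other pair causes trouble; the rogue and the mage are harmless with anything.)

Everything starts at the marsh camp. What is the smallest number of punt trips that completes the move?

9

Counting alone: the warden can take at most 2 across per trip to the dry ground, so moving all 6 needs at least 3 loaded trips out, with a return between consecutive ones — at least 5 crossings.
The safety rule pushes this higher. Following every safe sequence of crossings, the most of the 6 that can be at the dry ground as the punt arrives there on crossings 5, 7 is 4, 5 respectively — never all 6.
So no plan with fewer than 9 crossings exists, and this one achieves 9:
1. Warden goes to the dry ground with the bard and the dwarf.  [the marsh camp: the archer, the cleric, the mage, the rogue | the dry ground: the bard, the dwarf]
2. Warden goes back to the marsh camp with the bard.  [the marsh camp: the archer, the bard, the cleric, the mage, the rogue | the dry ground: the dwarf]
3. Warden goes to the dry ground with the archer and the bard.  [the marsh camp: the cleric, the mage, the rogue | the dry ground: the archer, the bard, the dwarf]
4. Warden goes back to the marsh camp with the dwarf.  [the marsh camp: the cleric, the dwarf, the mage, the rogue | the dry ground: the archer, the bard]
5. Warden goes to the dry ground with the cleric and the rogue.  [the marsh camp: the dwarf, the mage | the dry ground: the archer, the bard, the cleric, the rogue]
6. Warden goes back to the marsh camp with the bard.  [the marsh camp: the bard, the dwarf, the mage | the dry ground: the archer, the cleric, the rogue]
7. Warden goes to the dry ground with the bard and the mage.  [the marsh camp: the dwarf | the dry ground: the archer, the bard, the cleric, the mage, the rogue]
8. Warden goes back to the marsh camp with the bard.  [the marsh camp: the bard, the dwarf | the dry ground: the archer, the cleric, the mage, the rogue]
9. Warden goes to the dry ground with the bard and the dwarf.  [the marsh camp: — | the dry ground: the archer, the bard, the cleric, the dwarf, the mage, the rogue]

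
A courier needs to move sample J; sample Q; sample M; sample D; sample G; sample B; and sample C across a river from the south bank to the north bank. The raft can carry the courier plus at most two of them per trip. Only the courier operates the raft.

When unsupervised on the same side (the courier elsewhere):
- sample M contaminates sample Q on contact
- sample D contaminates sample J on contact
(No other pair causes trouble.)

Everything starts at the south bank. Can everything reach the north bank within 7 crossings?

Yes — this plan uses 7 crossings (≤ 7):
1. Courier goes to the north bank with sample J and sample Q.  [the south bank: sample B, sample C, sample D, sample G, sample M | the north bank: sample J, sample Q]
2. Courier goes back to the south bank alone.  [the south bank: sample B, sample C, sample D, sample G, sample M | the north bank: sample J, sample Q]
3. Courier goes to the north bank with sample G.  [the south bank: sample B, sample C, sample D, sample M | the north bank: sample G, sample J, sample Q]
4. Courier goes back to the south bank alone.  [the south bank: sample B, sample C, sample D, sample M | the north bank: sample G, sample J, sample Q]
5. Courier goes to the north bank with sample B and sample C.  [the south bank: sample D, sample M | the north bank: sample B, sample C, sample G, sample J, sample Q]
6. Courier goes back to the south bank alone.  [the south bank: sample D, sample M | the north bank: sample B, sample C, sample G, sample J, sample Q]
7. Courier goes to the north bank with sample D and sample M.  [the south bank: — | the north bank: sample B, sample C, sample D, sample G, sample J, sample M, sample Q]

Yes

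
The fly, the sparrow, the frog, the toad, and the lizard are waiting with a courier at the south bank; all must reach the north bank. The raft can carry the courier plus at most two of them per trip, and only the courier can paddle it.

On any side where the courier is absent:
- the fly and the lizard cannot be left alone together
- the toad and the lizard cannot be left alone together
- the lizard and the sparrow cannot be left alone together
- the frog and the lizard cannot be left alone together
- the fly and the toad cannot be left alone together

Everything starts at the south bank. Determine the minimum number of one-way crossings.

Counting alone: the courier can take at most 2 across per trip to the north bank, so moving all 5 needs at least 3 loaded trips out, with a return between consecutive ones — at least 5 crossings.
The safety rule pushes this higher. Following every safe sequence of crossings, the most of the 5 that can be at the north bank as the raft arrives there on crossing 5 is 4 — never all 5.
So no plan with fewer than 7 crossings exists, and this one achieves 7:
1. Courier goes to the north bank with the fly and the lizard.
2. Courier goes back to the south bank with the fly.
3. Courier goes to the north bank with the fly and the sparrow.
4. Courier goes back to the south bank with the lizard.
5. Courier goes to the north bank with the frog and the toad.
6. Courier goes back to the south bank with the fly.
7. Courier goes to the north bank with the fly and the lizard.

7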